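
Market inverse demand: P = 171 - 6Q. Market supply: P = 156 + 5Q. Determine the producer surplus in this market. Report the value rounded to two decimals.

Setting demand equal to supply, 15 = 11Q, so Q* = 1.3636 and P* = 162.8182.
PS is the area between P* and the supply curve from 0 to Q*: (1/2)(1.3636)(6.8182) = 4.6488.

4.65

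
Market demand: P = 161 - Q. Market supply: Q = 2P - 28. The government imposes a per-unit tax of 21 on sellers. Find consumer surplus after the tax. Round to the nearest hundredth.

Rewriting supply in inverse form: P = 14 + 0.5Q.
Without the tax, 161 - Q = 14 + 0.5Q so Q* = 98 and P* = 63.
A tax on sellers shifts supply up by 21: 161 - Q = 14 + 0.5Q + 21, so Q_t = 84. Buyers pay P_b = 77; sellers receive P_s = P_b - 21 = 56.
CS = (1/2)(Q_t)(161 - P_b) = (1/2)(84)(84) = 3528.

3528.00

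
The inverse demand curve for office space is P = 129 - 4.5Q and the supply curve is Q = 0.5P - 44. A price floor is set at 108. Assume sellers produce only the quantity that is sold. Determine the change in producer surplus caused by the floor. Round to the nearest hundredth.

31.77

Rewriting supply in inverse form: P = 88 + 2Q.
Without the control, 129 - 4.5Q = 88 + 2Q so Q* = 6.3077 and P* = 100.6154.
At the floor price 108, quantity demanded is (129 - 108)/4.5 = 4.6667; demand is the short side, so Q = 4.6667 trades at P = 108.
PS goes from (1/2)(6.3077)(12.6154) = 39.787 to 71.5556 (computed as (108 - 88)(4.6667) - (1/2)(2)(4.6667)^2), a change of 31.7686.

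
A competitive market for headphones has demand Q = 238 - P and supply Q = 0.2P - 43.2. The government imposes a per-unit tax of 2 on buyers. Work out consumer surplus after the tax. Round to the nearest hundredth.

Rewriting demand in inverse form: P = 238 - Q.
Rewriting supply in inverse form: P = 216 + 5Q.
Pre-tax equilibrium: 238 - Q = 216 + 5Q gives Q* = 3.6667, P* = 234.3333.
A tax on buyers shifts demand down by 2: (238 - 2) - Q = 216 + 5Q, so Q_t = 3.3333. Buyers pay P_b = 234.6667; sellers receive P_s = P_b - 2 = 232.6667.
CS = (1/2)(Q_t)(238 - P_b) = (1/2)(3.3333)(3.3333) = 5.5556.

5.56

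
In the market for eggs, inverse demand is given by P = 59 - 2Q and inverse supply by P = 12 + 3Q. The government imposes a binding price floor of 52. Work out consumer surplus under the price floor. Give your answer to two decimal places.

Free-market equilibrium: 59 - 2Q = 12 + 3Q gives Q* = 9.4, P* = 40.2.
At the floor price 52, quantity demanded is (59 - 52)/2 = 3.5; demand is the short side, so Q = 3.5 trades at P = 52.
CS is the triangle under demand above 52: (1/2)(3.5)(59 - 52) = 12.25.

12.25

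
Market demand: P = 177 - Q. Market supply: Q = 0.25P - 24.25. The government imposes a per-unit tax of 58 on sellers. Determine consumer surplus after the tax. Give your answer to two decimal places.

Rewriting supply in inverse form: P = 97 + 4Q.
Pre-tax equilibrium: 177 - Q = 97 + 4Q gives Q* = 16, P* = 161.
With the tax, sellers need 58 more per unit: 177 - Q = 97 + 4Q + 58, so Q_t = 4.4. Buyers pay P_b = 172.6; sellers receive P_s = P_b - 58 = 114.6.
Consumer surplus is the triangle under demand above P_b: (1/2)(4.4)(177 - 172.6) = 9.68.

9.68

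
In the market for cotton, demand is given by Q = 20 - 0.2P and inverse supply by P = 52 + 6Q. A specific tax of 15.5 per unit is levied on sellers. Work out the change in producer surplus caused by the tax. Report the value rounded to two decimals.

Rewriting demand in inverse form: P = 100 - 5Q.
Without the tax, 100 - 5Q = 52 + 6Q so Q* = 4.3636 and P* = 78.1818.
With the tax, sellers need 15.5 more per unit: 100 - 5Q = 52 + 6Q + 15.5, so Q_t = 2.9545. Buyers pay P_b = 85.2273; sellers receive P_s = P_b - 15.5 = 69.7273.
PS falls from (1/2)(4.3636)(26.1818) = 57.124 to (1/2)(2.9545)(17.7273) = 26.188, a change of -30.936.

-30.94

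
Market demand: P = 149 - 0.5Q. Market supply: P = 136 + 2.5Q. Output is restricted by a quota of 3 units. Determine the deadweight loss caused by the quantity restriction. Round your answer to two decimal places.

Unrestricted equilibrium: Q* = (149 - 136)/(0.5 + 2.5) = 4.3333.
At Q = 3 the demand price is 149 - 0.5(3) = 147.5 and the supply price is 136 + 2.5(3) = 143.5.
Deadweight loss is the triangle between the curves from 3 to 4.3333: (1/2)(147.5 - 143.5)(4.3333 - 3) = 2.6667.

2.67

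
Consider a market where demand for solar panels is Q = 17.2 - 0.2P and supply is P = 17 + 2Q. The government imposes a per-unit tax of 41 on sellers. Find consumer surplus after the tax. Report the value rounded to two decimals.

Rewriting demand in inverse form: P = 86 - 5Q.
Pre-tax equilibrium: 86 - 5Q = 17 + 2Q gives Q* = 9.8571, P* = 36.7143.
A tax on sellers shifts supply up by 41: 86 - 5Q = 17 + 2Q + 41, so Q_t = 4. Buyers pay P_b = 66; sellers receive P_s = P_b - 41 = 25.
CS = (1/2)(Q_t)(86 - P_b) = (1/2)(4)(20) = 40.

40.00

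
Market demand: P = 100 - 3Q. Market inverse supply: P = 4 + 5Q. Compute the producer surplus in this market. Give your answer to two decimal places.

Set 100 - 3Q = 4 + 5Q, which gives 96 = 8Q, so Q* = 12 and P* = 100 - 3(12) = 64.
The supply curve's price intercept is 4, so PS = (1/2)(Q*)(P* - 4) = (1/2)(12)(60) = 360.

360.00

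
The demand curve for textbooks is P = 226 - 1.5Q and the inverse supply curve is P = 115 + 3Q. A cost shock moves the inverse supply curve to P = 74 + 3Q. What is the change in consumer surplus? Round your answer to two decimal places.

399.37

Initial equilibrium: Q_0 = 24.6667, P_0 = 189; CS_0 = (1/2)(24.6667)(37) = 456.3333, PS_0 = (1/2)(24.6667)(74) = 912.6667.
New equilibrium: 226 - 1.5Q = 74 + 3Q gives Q_1 = 33.7778, P_1 = 175.3333; CS_1 = 855.7037, PS_1 = 1711.4074.
Change in consumer surplus = 855.7037 - 456.3333 = 399.3704.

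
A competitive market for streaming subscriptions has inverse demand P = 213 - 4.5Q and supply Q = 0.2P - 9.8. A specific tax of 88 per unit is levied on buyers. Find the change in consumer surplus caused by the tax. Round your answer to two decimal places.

-526.54

Rewriting supply in inverse form: P = 49 + 5Q.
Without the tax, 213 - 4.5Q = 49 + 5Q so Q* = 17.2632 and P* = 135.3158.
A tax on buyers shifts demand down by 88: (213 - 88) - 4.5Q = 49 + 5Q, so Q_t = 8. Buyers pay P_b = 177; sellers receive P_s = P_b - 88 = 89.
CS falls from (1/2)(17.2632)(77.6842) = 670.5374 to (1/2)(8)(36) = 144, a change of -526.5374.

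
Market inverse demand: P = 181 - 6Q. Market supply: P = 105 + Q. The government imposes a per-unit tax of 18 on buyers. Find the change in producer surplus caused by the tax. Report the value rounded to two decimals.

-24.61

Without the tax, 181 - 6Q = 105 + Q so Q* = 10.8571 and P* = 115.8571.
A tax on buyers shifts demand down by 18: (181 - 18) - 6Q = 105 + Q, so Q_t = 8.2857. Buyers pay P_b = 131.2857; sellers receive P_s = P_b - 18 = 113.2857.
PS falls from (1/2)(10.8571)(10.8571) = 58.9388 to (1/2)(8.2857)(8.2857) = 34.3265, a change of -24.6122.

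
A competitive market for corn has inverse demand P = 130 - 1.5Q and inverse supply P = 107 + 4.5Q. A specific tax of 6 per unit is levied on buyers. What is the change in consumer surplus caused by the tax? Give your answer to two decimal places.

-5.00

Pre-tax equilibrium: 130 - 1.5Q = 107 + 4.5Q gives Q* = 3.8333, P* = 124.25.
With the tax, buyers' net willingness to pay falls by 6: (130 - 6) - 1.5Q = 107 + 4.5Q, so Q_t = 2.8333. Buyers pay P_b = 125.75; sellers receive P_s = P_b - 6 = 119.75.
CS falls from (1/2)(3.8333)(5.75) = 11.0208 to (1/2)(2.8333)(4.25) = 6.0208, a change of -5.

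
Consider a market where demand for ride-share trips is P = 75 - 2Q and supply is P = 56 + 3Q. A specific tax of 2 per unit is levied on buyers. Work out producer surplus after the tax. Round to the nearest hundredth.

17.34

Pre-tax equilibrium: 75 - 2Q = 56 + 3Q gives Q* = 3.8, P* = 67.4.
With the tax, buyers' net willingness to pay falls by 2: (75 - 2) - 2Q = 56 + 3Q, so Q_t = 3.4. Buyers pay P_b = 68.2; sellers receive P_s = P_b - 2 = 66.2.
PS = (1/2)(Q_t)(P_s - 56) = (1/2)(3.4)(10.2) = 17.34.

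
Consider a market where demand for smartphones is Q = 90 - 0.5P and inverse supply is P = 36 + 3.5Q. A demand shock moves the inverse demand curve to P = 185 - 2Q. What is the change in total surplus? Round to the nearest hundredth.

133.18

Rewriting demand in inverse form: P = 180 - 2Q.
Initial equilibrium: Q_0 = 26.1818, P_0 = 127.6364; CS_0 = (1/2)(26.1818)(52.3636) = 685.4876, PS_0 = (1/2)(26.1818)(91.6364) = 1199.6033.
New equilibrium: 185 - 2Q = 36 + 3.5Q gives Q_1 = 27.0909, P_1 = 130.8182; CS_1 = 733.9174, PS_1 = 1284.3554.
Change in total surplus = (733.9174 + 1284.3554) - (685.4876 + 1199.6033) = 133.1818.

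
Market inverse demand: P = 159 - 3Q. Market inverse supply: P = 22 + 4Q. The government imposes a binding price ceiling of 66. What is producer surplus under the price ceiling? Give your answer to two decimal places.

Without the control, 159 - 3Q = 22 + 4Q so Q* = 19.5714 and P* = 100.2857.
At P = 66, sellers supply (66 - 22)/4 = 11 while buyers want more, so the quantity traded is 11 at price 66.
PS is the triangle above supply below 66: (1/2)(11)(66 - 22) = 242.

242.00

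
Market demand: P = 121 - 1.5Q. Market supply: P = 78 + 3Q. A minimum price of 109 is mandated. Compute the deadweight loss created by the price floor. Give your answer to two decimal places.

5.44

Free-market equilibrium: 121 - 1.5Q = 78 + 3Q gives Q* = 9.5556, P* = 106.6667.
At P = 109, buyers demand (121 - 109)/1.5 = 8 while sellers would supply more, so the quantity traded is 8 at price 109.
At Q = 8 the demand price is 109 and the supply price is 102. Deadweight loss is the triangle between the curves from 8 to 9.5556: (1/2)(109 - 102)(9.5556 - 8) = 5.4444.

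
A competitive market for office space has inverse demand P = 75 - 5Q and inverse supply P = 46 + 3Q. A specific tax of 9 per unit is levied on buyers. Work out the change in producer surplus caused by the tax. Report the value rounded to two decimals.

Pre-tax equilibrium: 75 - 5Q = 46 + 3Q gives Q* = 3.625, P* = 56.875.
With the tax, buyers' net willingness to pay falls by 9: (75 - 9) - 5Q = 46 + 3Q, so Q_t = 2.5. Buyers pay P_b = 62.5; sellers receive P_s = P_b - 9 = 53.5.
Producers lose the trapezoid between P_s and P* out to Q_t plus the triangle from Q_t to Q*: change in PS = 9.375 - 19.7109 = -10.3359.

-10.34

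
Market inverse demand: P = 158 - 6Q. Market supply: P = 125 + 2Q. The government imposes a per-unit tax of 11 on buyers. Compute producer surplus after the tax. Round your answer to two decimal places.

Pre-tax equilibrium: 158 - 6Q = 125 + 2Q gives Q* = 4.125, P* = 133.25.
With the tax, buyers' net willingness to pay falls by 11: (158 - 11) - 6Q = 125 + 2Q, so Q_t = 2.75. Buyers pay P_b = 141.5; sellers receive P_s = P_b - 11 = 130.5.
PS = (1/2)(Q_t)(P_s - 125) = (1/2)(2.75)(5.5) = 7.5625.

7.56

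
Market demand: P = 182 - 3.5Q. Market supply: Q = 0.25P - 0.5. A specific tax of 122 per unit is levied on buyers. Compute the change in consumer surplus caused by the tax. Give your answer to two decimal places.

-903.34

Rewriting supply in inverse form: P = 2 + 4Q.
Pre-tax equilibrium: 182 - 3.5Q = 2 + 4Q gives Q* = 24, P* = 98.
A tax on buyers shifts demand down by 122: (182 - 122) - 3.5Q = 2 + 4Q, so Q_t = 7.7333. Buyers pay P_b = 154.9333; sellers receive P_s = P_b - 122 = 32.9333.
Consumers lose the trapezoid between P* and P_b out to Q_t plus the triangle from Q_t to Q*: change in CS = 104.6578 - 1008 = -903.3422.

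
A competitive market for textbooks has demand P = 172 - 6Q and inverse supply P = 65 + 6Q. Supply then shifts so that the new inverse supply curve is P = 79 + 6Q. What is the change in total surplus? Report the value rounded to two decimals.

Initial equilibrium: Q_0 = 8.9167, P_0 = 118.5; CS_0 = (1/2)(8.9167)(53.5) = 238.5208, PS_0 = (1/2)(8.9167)(53.5) = 238.5208.
New equilibrium: 172 - 6Q = 79 + 6Q gives Q_1 = 7.75, P_1 = 125.5; CS_1 = 180.1875, PS_1 = 180.1875.
Change in total surplus = (180.1875 + 180.1875) - (238.5208 + 238.5208) = -116.6667.

-116.67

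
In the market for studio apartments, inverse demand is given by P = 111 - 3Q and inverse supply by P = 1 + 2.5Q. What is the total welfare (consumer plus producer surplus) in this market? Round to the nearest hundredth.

Set 111 - 3Q = 1 + 2.5Q, which gives 110 = 5.5Q, so Q* = 20 and P* = 111 - 3(20) = 51.
Total surplus is the full triangle between the curves from 0 to Q*: (1/2)(20)(111 - 1) = 1100.

1100.00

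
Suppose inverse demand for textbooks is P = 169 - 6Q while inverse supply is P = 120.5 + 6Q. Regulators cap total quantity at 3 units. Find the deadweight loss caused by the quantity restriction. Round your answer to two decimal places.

Without the quota, 169 - 6Q = 120.5 + 6Q gives Q* = 4.0417.
At Q = 3 the demand price is 169 - 6(3) = 151 and the supply price is 120.5 + 6(3) = 138.5.
Deadweight loss is the triangle between the curves from 3 to 4.0417: (1/2)(151 - 138.5)(4.0417 - 3) = 6.5104.

6.51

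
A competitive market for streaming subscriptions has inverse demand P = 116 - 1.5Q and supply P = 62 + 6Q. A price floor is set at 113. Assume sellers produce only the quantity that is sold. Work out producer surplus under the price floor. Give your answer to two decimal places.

Free-market equilibrium: 116 - 1.5Q = 62 + 6Q gives Q* = 7.2, P* = 105.2.
At P = 113, buyers demand (116 - 113)/1.5 = 2 while sellers would supply more, so the quantity traded is 2 at price 113.
The supply price at Q = 2 is 74. PS is the trapezoid between 113 and supply over [0, 2]: (1/2)[(113 - 62) + (113 - 74)](2) = 90.

90.00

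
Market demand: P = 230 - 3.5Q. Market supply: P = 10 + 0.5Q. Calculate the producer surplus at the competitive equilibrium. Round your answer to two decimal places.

Equilibrium: 230 - 3.5Q = 10 + 0.5Q, so Q* = 55 and P* = 37.5.
Producer surplus is the triangle above supply below P*: (1/2)(55)(37.5 - 10) = (1/2)(55)(27.5) = 756.25.

756.25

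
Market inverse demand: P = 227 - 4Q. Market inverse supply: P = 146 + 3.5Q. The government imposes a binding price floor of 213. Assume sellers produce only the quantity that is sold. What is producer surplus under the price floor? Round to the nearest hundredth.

213.06

Without the control, 227 - 4Q = 146 + 3.5Q so Q* = 10.8 and P* = 183.8.
At P = 213, buyers demand (227 - 213)/4 = 3.5 while sellers would supply more, so the quantity traded is 3.5 at price 213.
The supply price at Q = 3.5 is 158.25. PS is the trapezoid between 213 and supply over [0, 3.5]: (1/2)[(213 - 146) + (213 - 158.25)](3.5) = 213.0625.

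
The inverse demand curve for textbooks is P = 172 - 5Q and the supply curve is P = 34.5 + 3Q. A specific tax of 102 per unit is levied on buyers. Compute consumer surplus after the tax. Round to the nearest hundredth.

49.23

Without the tax, 172 - 5Q = 34.5 + 3Q so Q* = 17.1875 and P* = 86.0625.
With the tax, buyers' net willingness to pay falls by 102: (172 - 102) - 5Q = 34.5 + 3Q, so Q_t = 4.4375. Buyers pay P_b = 149.8125; sellers receive P_s = P_b - 102 = 47.8125.
CS = (1/2)(Q_t)(172 - P_b) = (1/2)(4.4375)(22.1875) = 49.2285.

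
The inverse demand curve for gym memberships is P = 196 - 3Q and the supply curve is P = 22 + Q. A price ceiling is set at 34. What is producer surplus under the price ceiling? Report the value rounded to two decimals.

72.00

Free-market equilibrium: 196 - 3Q = 22 + Q gives Q* = 43.5, P* = 65.5.
At P = 34, sellers supply (34 - 22)/1 = 12 while buyers want more, so the quantity traded is 12 at price 34.
PS is the triangle above supply below 34: (1/2)(12)(34 - 22) = 72.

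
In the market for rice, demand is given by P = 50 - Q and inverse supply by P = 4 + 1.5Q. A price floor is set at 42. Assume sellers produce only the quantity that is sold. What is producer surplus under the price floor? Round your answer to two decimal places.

Free-market equilibrium: 50 - Q = 4 + 1.5Q gives Q* = 18.4, P* = 31.6.
At P = 42, buyers demand (50 - 42)/1 = 8 while sellers would supply more, so the quantity traded is 8 at price 42.
The supply price at Q = 8 is 16. PS is the trapezoid between 42 and supply over [0, 8]: (1/2)[(42 - 4) + (42 - 16)](8) = 256.

256.00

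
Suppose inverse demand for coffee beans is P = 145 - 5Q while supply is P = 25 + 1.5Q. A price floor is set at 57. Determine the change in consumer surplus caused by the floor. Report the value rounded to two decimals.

-77.67

Without the control, 145 - 5Q = 25 + 1.5Q so Q* = 18.4615 and P* = 52.6923.
At P = 57, buyers demand (145 - 57)/5 = 17.6 while sellers would supply more, so the quantity traded is 17.6 at price 57.
CS goes from (1/2)(18.4615)(92.3077) = 852.071 to 774.4 (computed as (145 - 57)(17.6) - (1/2)(5)(17.6)^2), a change of -77.671.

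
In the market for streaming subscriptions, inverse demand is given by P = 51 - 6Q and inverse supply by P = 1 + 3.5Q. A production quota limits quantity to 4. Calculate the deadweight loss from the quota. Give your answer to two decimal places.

7.58

Unrestricted equilibrium: Q* = (51 - 1)/(6 + 3.5) = 5.2632.
At Q = 4 the demand price is 51 - 6(4) = 27 and the supply price is 1 + 3.5(4) = 15.
DWL = (1/2)(gap between curves at 4) x (Q* - 4) = (1/2)(12)(1.2632) = 7.5789.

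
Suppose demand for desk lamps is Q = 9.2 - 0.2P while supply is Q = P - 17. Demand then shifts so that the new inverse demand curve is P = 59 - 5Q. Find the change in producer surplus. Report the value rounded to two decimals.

12.82

Rewriting demand in inverse form: P = 46 - 5Q.
Rewriting supply in inverse form: P = 17 + Q.
Initial equilibrium: Q_0 = 4.8333, P_0 = 21.8333; CS_0 = (1/2)(4.8333)(24.1667) = 58.4028, PS_0 = (1/2)(4.8333)(4.8333) = 11.6806.
New equilibrium: 59 - 5Q = 17 + Q gives Q_1 = 7, P_1 = 24; CS_1 = 122.5, PS_1 = 24.5.
Change in producer surplus = 24.5 - 11.6806 = 12.8194.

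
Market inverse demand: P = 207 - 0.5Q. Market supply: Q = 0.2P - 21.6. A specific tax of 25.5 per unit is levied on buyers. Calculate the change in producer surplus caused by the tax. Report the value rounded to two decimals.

-363.53

Rewriting supply in inverse form: P = 108 + 5Q.
Without the tax, 207 - 0.5Q = 108 + 5Q so Q* = 18 and P* = 198.
A tax on buyers shifts demand down by 25.5: (207 - 25.5) - 0.5Q = 108 + 5Q, so Q_t = 13.3636. Buyers pay P_b = 200.3182; sellers receive P_s = P_b - 25.5 = 174.8182.
Producers lose the trapezoid between P_s and P* out to Q_t plus the triangle from Q_t to Q*: change in PS = 446.4669 - 810 = -363.5331.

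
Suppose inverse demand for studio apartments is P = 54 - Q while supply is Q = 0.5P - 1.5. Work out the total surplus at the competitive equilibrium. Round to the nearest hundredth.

Rewriting supply in inverse form: P = 3 + 2Q.
Setting demand equal to supply, 51 = 3Q, so Q* = 17 and P* = 37.
Total surplus is the full triangle between the curves from 0 to Q*: (1/2)(17)(54 - 3) = 433.5.

433.50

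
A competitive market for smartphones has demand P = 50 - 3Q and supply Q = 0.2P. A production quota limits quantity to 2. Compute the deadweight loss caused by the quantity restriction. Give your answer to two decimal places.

72.25

Rewriting supply in inverse form: P = 5Q.
Unrestricted equilibrium: Q* = (50 - 0)/(3 + 5) = 6.25.
At Q = 2 the demand price is 50 - 3(2) = 44 and the supply price is 0 + 5(2) = 10.
Deadweight loss is the triangle between the curves from 2 to 6.25: (1/2)(44 - 10)(6.25 - 2) = 72.25.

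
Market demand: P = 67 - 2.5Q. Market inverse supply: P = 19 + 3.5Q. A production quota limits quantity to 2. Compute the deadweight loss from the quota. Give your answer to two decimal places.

108.00

Unrestricted equilibrium: Q* = (67 - 19)/(2.5 + 3.5) = 8.
At Q = 2 the demand price is 67 - 2.5(2) = 62 and the supply price is 19 + 3.5(2) = 26.
DWL = (1/2)(gap between curves at 2) x (Q* - 2) = (1/2)(36)(6) = 108.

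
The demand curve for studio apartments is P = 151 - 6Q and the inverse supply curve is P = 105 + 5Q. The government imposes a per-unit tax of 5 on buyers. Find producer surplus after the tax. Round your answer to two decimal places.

34.73

Pre-tax equilibrium: 151 - 6Q = 105 + 5Q gives Q* = 4.1818, P* = 125.9091.
A tax on buyers shifts demand down by 5: (151 - 5) - 6Q = 105 + 5Q, so Q_t = 3.7273. Buyers pay P_b = 128.6364; sellers receive P_s = P_b - 5 = 123.6364.
Producer surplus is the triangle above supply below P_s: (1/2)(3.7273)(123.6364 - 105) = 34.7314.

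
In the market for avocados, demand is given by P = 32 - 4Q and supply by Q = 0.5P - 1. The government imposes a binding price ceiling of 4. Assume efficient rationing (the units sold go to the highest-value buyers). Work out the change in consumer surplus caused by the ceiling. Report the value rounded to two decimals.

Rewriting supply in inverse form: P = 2 + 2Q.
Without the control, 32 - 4Q = 2 + 2Q so Q* = 5 and P* = 12.
At P = 4, sellers supply (4 - 2)/2 = 1 while buyers want more, so the quantity traded is 1 at price 4.
CS goes from (1/2)(5)(20) = 50 to 26 (computed as (32 - 4)(1) - (1/2)(4)(1)^2), a change of -24.

-24.00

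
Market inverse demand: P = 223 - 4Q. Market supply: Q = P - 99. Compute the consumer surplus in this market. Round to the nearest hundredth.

1230.08

Rewriting supply in inverse form: P = 99 + Q.
Setting demand equal to supply, 124 = 5Q, so Q* = 24.8 and P* = 123.8.
CS is the area between the demand curve and P* from 0 to Q*: (1/2)(24.8)(99.2) = 1230.08.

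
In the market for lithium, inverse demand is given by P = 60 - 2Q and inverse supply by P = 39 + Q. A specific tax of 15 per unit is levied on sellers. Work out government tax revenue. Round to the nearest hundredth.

Without the tax, 60 - 2Q = 39 + Q so Q* = 7 and P* = 46.
With the tax, sellers need 15 more per unit: 60 - 2Q = 39 + Q + 15, so Q_t = 2. Buyers pay P_b = 56; sellers receive P_s = P_b - 15 = 41.
Tax revenue = t x Q_t = 15 x 2 = 30.

30.00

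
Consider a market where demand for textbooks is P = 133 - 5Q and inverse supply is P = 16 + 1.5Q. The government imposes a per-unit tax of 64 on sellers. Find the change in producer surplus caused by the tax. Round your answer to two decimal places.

-193.14

Pre-tax equilibrium: 133 - 5Q = 16 + 1.5Q gives Q* = 18, P* = 43.
A tax on sellers shifts supply up by 64: 133 - 5Q = 16 + 1.5Q + 64, so Q_t = 8.1538. Buyers pay P_b = 92.2308; sellers receive P_s = P_b - 64 = 28.2308.
PS falls from (1/2)(18)(27) = 243 to (1/2)(8.1538)(12.2308) = 49.8639, a change of -193.1361.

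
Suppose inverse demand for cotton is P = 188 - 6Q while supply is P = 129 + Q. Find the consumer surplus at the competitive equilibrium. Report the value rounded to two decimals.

Setting demand equal to supply, 59 = 7Q, so Q* = 8.4286 and P* = 137.4286.
CS is the area between the demand curve and P* from 0 to Q*: (1/2)(8.4286)(50.5714) = 213.1224.

213.12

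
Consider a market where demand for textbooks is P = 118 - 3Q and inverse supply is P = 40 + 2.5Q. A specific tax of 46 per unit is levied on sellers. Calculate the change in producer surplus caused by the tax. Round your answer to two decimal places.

-209.09

Without the tax, 118 - 3Q = 40 + 2.5Q so Q* = 14.1818 and P* = 75.4545.
A tax on sellers shifts supply up by 46: 118 - 3Q = 40 + 2.5Q + 46, so Q_t = 5.8182. Buyers pay P_b = 100.5455; sellers receive P_s = P_b - 46 = 54.5455.
PS falls from (1/2)(14.1818)(35.4545) = 251.405 to (1/2)(5.8182)(14.5455) = 42.314, a change of -209.0909.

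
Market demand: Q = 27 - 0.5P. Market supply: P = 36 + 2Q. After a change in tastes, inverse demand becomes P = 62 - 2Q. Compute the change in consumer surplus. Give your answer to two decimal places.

22.00

Rewriting demand in inverse form: P = 54 - 2Q.
Initial equilibrium: Q_0 = 4.5, P_0 = 45; CS_0 = (1/2)(4.5)(9) = 20.25, PS_0 = (1/2)(4.5)(9) = 20.25.
New equilibrium: 62 - 2Q = 36 + 2Q gives Q_1 = 6.5, P_1 = 49; CS_1 = 42.25, PS_1 = 42.25.
Change in consumer surplus = 42.25 - 20.25 = 22.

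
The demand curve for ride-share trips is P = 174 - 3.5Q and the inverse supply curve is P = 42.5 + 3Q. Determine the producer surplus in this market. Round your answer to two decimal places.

613.93

Setting demand equal to supply, 131.5 = 6.5Q, so Q* = 20.2308 and P* = 103.1923.
The supply curve's price intercept is 42.5, so PS = (1/2)(Q*)(P* - 42.5) = (1/2)(20.2308)(60.6923) = 613.926.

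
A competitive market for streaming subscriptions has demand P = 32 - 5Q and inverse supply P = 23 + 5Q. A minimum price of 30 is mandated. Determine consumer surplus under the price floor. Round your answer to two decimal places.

0.40

Without the control, 32 - 5Q = 23 + 5Q so Q* = 0.9 and P* = 27.5.
At the floor price 30, quantity demanded is (32 - 30)/5 = 0.4; demand is the short side, so Q = 0.4 trades at P = 30.
CS is the triangle under demand above 30: (1/2)(0.4)(32 - 30) = 0.4.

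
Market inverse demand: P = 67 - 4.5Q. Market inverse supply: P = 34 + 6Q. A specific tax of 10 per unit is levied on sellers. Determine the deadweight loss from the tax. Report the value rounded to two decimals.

Pre-tax equilibrium: 67 - 4.5Q = 34 + 6Q gives Q* = 3.1429, P* = 52.8571.
A tax on sellers shifts supply up by 10: 67 - 4.5Q = 34 + 6Q + 10, so Q_t = 2.1905. Buyers pay P_b = 57.1429; sellers receive P_s = P_b - 10 = 47.1429.
The welfare triangle lost has base Q* - Q_t = 0.9524 and height t = 10, so DWL = (1/2)(0.9524)(10) = 4.7619.

4.76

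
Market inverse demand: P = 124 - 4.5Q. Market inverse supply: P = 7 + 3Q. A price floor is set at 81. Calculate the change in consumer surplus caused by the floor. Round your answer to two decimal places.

-342.12

Free-market equilibrium: 124 - 4.5Q = 7 + 3Q gives Q* = 15.6, P* = 53.8.
At P = 81, buyers demand (124 - 81)/4.5 = 9.5556 while sellers would supply more, so the quantity traded is 9.5556 at price 81.
CS goes from (1/2)(15.6)(70.2) = 547.56 to 205.4444 (computed as (124 - 81)(9.5556) - (1/2)(4.5)(9.5556)^2), a change of -342.1156.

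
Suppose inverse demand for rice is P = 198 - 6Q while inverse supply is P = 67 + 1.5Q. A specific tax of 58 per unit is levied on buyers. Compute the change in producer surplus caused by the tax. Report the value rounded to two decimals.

Without the tax, 198 - 6Q = 67 + 1.5Q so Q* = 17.4667 and P* = 93.2.
A tax on buyers shifts demand down by 58: (198 - 58) - 6Q = 67 + 1.5Q, so Q_t = 9.7333. Buyers pay P_b = 139.6; sellers receive P_s = P_b - 58 = 81.6.
PS falls from (1/2)(17.4667)(26.2) = 228.8133 to (1/2)(9.7333)(14.6) = 71.0533, a change of -157.76.

-157.76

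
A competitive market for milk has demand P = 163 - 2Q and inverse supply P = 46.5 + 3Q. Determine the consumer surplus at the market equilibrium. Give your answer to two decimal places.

Set 163 - 2Q = 46.5 + 3Q, which gives 116.5 = 5Q, so Q* = 23.3 and P* = 163 - 2(23.3) = 116.4.
Consumer surplus is the triangle under demand above P*: (1/2)(23.3)(163 - 116.4) = (1/2)(23.3)(46.6) = 542.89.

542.89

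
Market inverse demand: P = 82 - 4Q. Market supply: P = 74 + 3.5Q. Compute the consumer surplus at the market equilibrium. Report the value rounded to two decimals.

2.28

Setting demand equal to supply, 8 = 7.5Q, so Q* = 1.0667 and P* = 77.7333.
CS is the area between the demand curve and P* from 0 to Q*: (1/2)(1.0667)(4.2667) = 2.2756.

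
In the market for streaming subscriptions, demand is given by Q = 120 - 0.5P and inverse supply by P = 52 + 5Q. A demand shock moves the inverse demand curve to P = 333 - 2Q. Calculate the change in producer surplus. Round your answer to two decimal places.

Rewriting demand in inverse form: P = 240 - 2Q.
Initial equilibrium: Q_0 = 26.8571, P_0 = 186.2857; CS_0 = (1/2)(26.8571)(53.7143) = 721.3061, PS_0 = (1/2)(26.8571)(134.2857) = 1803.2653.
New equilibrium: 333 - 2Q = 52 + 5Q gives Q_1 = 40.1429, P_1 = 252.7143; CS_1 = 1611.449, PS_1 = 4028.6224.
Change in producer surplus = 4028.6224 - 1803.2653 = 2225.3571.

2225.36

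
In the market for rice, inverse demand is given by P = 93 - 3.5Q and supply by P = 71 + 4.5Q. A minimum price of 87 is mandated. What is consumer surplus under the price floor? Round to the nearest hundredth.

Free-market equilibrium: 93 - 3.5Q = 71 + 4.5Q gives Q* = 2.75, P* = 83.375.
At the floor price 87, quantity demanded is (93 - 87)/3.5 = 1.7143; demand is the short side, so Q = 1.7143 trades at P = 87.
CS is the triangle under demand above 87: (1/2)(1.7143)(93 - 87) = 5.1429.

5.14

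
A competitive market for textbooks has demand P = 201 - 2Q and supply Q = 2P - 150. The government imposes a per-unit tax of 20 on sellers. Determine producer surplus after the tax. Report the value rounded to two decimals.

449.44

Rewriting supply in inverse form: P = 75 + 0.5Q.
Pre-tax equilibrium: 201 - 2Q = 75 + 0.5Q gives Q* = 50.4, P* = 100.2.
A tax on sellers shifts supply up by 20: 201 - 2Q = 75 + 0.5Q + 20, so Q_t = 42.4. Buyers pay P_b = 116.2; sellers receive P_s = P_b - 20 = 96.2.
Producer surplus is the triangle above supply below P_s: (1/2)(42.4)(96.2 - 75) = 449.44.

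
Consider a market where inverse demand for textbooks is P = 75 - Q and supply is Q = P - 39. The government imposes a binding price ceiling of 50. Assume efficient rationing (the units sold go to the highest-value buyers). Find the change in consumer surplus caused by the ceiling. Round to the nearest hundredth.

Rewriting supply in inverse form: P = 39 + Q.
Without the control, 75 - Q = 39 + Q so Q* = 18 and P* = 57.
At the ceiling price 50, quantity supplied is (50 - 39)/1 = 11; supply is the short side, so Q = 11 trades at P = 50.
CS goes from (1/2)(18)(18) = 162 to 214.5 (computed as (75 - 50)(11) - (1/2)(1)(11)^2), a change of 52.5.

52.50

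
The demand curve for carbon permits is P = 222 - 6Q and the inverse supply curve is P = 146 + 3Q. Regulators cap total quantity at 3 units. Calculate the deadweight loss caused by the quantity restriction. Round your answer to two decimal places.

133.39

Unrestricted equilibrium: Q* = (222 - 146)/(6 + 3) = 8.4444.
At Q = 3 the demand price is 222 - 6(3) = 204 and the supply price is 146 + 3(3) = 155.
Deadweight loss is the triangle between the curves from 3 to 8.4444: (1/2)(204 - 155)(8.4444 - 3) = 133.3889.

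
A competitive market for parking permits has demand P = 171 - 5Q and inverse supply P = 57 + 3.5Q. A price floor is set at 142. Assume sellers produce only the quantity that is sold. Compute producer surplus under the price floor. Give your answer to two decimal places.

434.13

Free-market equilibrium: 171 - 5Q = 57 + 3.5Q gives Q* = 13.4118, P* = 103.9412.
At P = 142, buyers demand (171 - 142)/5 = 5.8 while sellers would supply more, so the quantity traded is 5.8 at price 142.
The supply price at Q = 5.8 is 77.3. PS is the trapezoid between 142 and supply over [0, 5.8]: (1/2)[(142 - 57) + (142 - 77.3)](5.8) = 434.13.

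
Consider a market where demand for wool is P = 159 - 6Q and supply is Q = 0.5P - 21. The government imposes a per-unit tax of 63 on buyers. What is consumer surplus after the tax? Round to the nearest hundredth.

136.69

Rewriting supply in inverse form: P = 42 + 2Q.
Without the tax, 159 - 6Q = 42 + 2Q so Q* = 14.625 and P* = 71.25.
A tax on buyers shifts demand down by 63: (159 - 63) - 6Q = 42 + 2Q, so Q_t = 6.75. Buyers pay P_b = 118.5; sellers receive P_s = P_b - 63 = 55.5.
CS = (1/2)(Q_t)(159 - P_b) = (1/2)(6.75)(40.5) = 136.6875.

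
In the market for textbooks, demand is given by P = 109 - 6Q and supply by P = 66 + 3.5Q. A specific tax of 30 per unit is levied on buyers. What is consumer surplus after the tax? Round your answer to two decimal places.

Without the tax, 109 - 6Q = 66 + 3.5Q so Q* = 4.5263 and P* = 81.8421.
With the tax, buyers' net willingness to pay falls by 30: (109 - 30) - 6Q = 66 + 3.5Q, so Q_t = 1.3684. Buyers pay P_b = 100.7895; sellers receive P_s = P_b - 30 = 70.7895.
Consumer surplus is the triangle under demand above P_b: (1/2)(1.3684)(109 - 100.7895) = 5.6177.

5.62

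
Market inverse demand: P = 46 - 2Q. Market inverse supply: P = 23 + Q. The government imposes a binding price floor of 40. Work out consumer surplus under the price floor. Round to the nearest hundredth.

Free-market equilibrium: 46 - 2Q = 23 + Q gives Q* = 7.6667, P* = 30.6667.
At P = 40, buyers demand (46 - 40)/2 = 3 while sellers would supply more, so the quantity traded is 3 at price 40.
CS is the triangle under demand above 40: (1/2)(3)(46 - 40) = 9.

9.00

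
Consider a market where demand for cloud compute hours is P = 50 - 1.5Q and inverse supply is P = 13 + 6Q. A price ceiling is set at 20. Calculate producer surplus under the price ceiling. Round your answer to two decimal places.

4.08

Free-market equilibrium: 50 - 1.5Q = 13 + 6Q gives Q* = 4.9333, P* = 42.6.
At the ceiling price 20, quantity supplied is (20 - 13)/6 = 1.1667; supply is the short side, so Q = 1.1667 trades at P = 20.
PS is the triangle above supply below 20: (1/2)(1.1667)(20 - 13) = 4.0833.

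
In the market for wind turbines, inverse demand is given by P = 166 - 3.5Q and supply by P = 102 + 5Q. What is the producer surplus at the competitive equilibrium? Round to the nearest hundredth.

141.73

Set 166 - 3.5Q = 102 + 5Q, which gives 64 = 8.5Q, so Q* = 7.5294 and P* = 166 - 3.5(7.5294) = 139.6471.
The supply curve's price intercept is 102, so PS = (1/2)(Q*)(P* - 102) = (1/2)(7.5294)(37.6471) = 141.7301.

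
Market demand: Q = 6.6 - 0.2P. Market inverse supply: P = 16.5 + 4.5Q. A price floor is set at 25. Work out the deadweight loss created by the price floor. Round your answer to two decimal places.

Rewriting demand in inverse form: P = 33 - 5Q.
Without the control, 33 - 5Q = 16.5 + 4.5Q so Q* = 1.7368 and P* = 24.3158.
At P = 25, buyers demand (33 - 25)/5 = 1.6 while sellers would supply more, so the quantity traded is 1.6 at price 25.
At Q = 1.6 the demand price is 25 and the supply price is 23.7. Deadweight loss is the triangle between the curves from 1.6 to 1.7368: (1/2)(25 - 23.7)(1.7368 - 1.6) = 0.0889.

0.09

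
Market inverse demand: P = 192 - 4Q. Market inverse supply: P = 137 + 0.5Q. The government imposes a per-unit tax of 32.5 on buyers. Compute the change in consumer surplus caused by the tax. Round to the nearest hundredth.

Without the tax, 192 - 4Q = 137 + 0.5Q so Q* = 12.2222 and P* = 143.1111.
With the tax, buyers' net willingness to pay falls by 32.5: (192 - 32.5) - 4Q = 137 + 0.5Q, so Q_t = 5. Buyers pay P_b = 172; sellers receive P_s = P_b - 32.5 = 139.5.
Consumers lose the trapezoid between P* and P_b out to Q_t plus the triangle from Q_t to Q*: change in CS = 50 - 298.7654 = -248.7654.

-248.77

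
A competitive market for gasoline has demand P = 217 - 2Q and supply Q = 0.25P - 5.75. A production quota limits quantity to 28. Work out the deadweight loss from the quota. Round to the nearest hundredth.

56.33

Rewriting supply in inverse form: P = 23 + 4Q.
Unrestricted equilibrium: Q* = (217 - 23)/(2 + 4) = 32.3333.
At Q = 28 the demand price is 217 - 2(28) = 161 and the supply price is 23 + 4(28) = 135.
Deadweight loss is the triangle between the curves from 28 to 32.3333: (1/2)(161 - 135)(32.3333 - 28) = 56.3333.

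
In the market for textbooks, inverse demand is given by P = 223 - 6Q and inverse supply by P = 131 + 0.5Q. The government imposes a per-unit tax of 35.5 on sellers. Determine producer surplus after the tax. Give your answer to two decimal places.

Without the tax, 223 - 6Q = 131 + 0.5Q so Q* = 14.1538 and P* = 138.0769.
With the tax, sellers need 35.5 more per unit: 223 - 6Q = 131 + 0.5Q + 35.5, so Q_t = 8.6923. Buyers pay P_b = 170.8462; sellers receive P_s = P_b - 35.5 = 135.3462.
Producer surplus is the triangle above supply below P_s: (1/2)(8.6923)(135.3462 - 131) = 18.8891.

18.89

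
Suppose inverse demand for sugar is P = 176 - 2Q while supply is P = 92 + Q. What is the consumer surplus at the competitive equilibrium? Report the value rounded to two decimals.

Set 176 - 2Q = 92 + Q, which gives 84 = 3Q, so Q* = 28 and P* = 176 - 2(28) = 120.
CS is the area between the demand curve and P* from 0 to Q*: (1/2)(28)(56) = 784.

784.00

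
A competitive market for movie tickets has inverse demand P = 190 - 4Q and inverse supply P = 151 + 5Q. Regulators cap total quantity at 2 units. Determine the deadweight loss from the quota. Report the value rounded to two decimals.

Unrestricted equilibrium: Q* = (190 - 151)/(4 + 5) = 4.3333.
At Q = 2 the demand price is 190 - 4(2) = 182 and the supply price is 151 + 5(2) = 161.
DWL = (1/2)(gap between curves at 2) x (Q* - 2) = (1/2)(21)(2.3333) = 24.5.

24.50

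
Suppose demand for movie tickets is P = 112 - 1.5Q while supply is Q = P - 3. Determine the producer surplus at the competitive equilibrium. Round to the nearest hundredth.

950.48

Rewriting supply in inverse form: P = 3 + Q.
Equilibrium: 112 - 1.5Q = 3 + Q, so Q* = 43.6 and P* = 46.6.
Producer surplus is the triangle above supply below P*: (1/2)(43.6)(46.6 - 3) = (1/2)(43.6)(43.6) = 950.48.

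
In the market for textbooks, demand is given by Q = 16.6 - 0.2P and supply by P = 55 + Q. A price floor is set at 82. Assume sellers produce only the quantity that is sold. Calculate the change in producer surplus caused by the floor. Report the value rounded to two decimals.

Rewriting demand in inverse form: P = 83 - 5Q.
Without the control, 83 - 5Q = 55 + Q so Q* = 4.6667 and P* = 59.6667.
At P = 82, buyers demand (83 - 82)/5 = 0.2 while sellers would supply more, so the quantity traded is 0.2 at price 82.
PS goes from (1/2)(4.6667)(4.6667) = 10.8889 to 5.38 (computed as (82 - 55)(0.2) - (1/2)(1)(0.2)^2), a change of -5.5089.

-5.51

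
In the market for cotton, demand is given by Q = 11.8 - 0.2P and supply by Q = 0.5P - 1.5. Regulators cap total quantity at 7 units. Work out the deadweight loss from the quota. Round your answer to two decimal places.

Rewriting demand in inverse form: P = 59 - 5Q.
Rewriting supply in inverse form: P = 3 + 2Q.
Without the quota, 59 - 5Q = 3 + 2Q gives Q* = 8.
At Q = 7 the demand price is 59 - 5(7) = 24 and the supply price is 3 + 2(7) = 17.
Deadweight loss is the triangle between the curves from 7 to 8: (1/2)(24 - 17)(8 - 7) = 3.5.

3.50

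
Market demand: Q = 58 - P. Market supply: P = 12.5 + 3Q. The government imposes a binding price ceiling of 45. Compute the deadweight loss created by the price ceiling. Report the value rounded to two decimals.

Rewriting demand in inverse form: P = 58 - Q.
Without the control, 58 - Q = 12.5 + 3Q so Q* = 11.375 and P* = 46.625.
At P = 45, sellers supply (45 - 12.5)/3 = 10.8333 while buyers want more, so the quantity traded is 10.8333 at price 45.
At Q = 10.8333 the demand price is 47.1667 and the supply price is 45. Deadweight loss is the triangle between the curves from 10.8333 to 11.375: (1/2)(47.1667 - 45)(11.375 - 10.8333) = 0.5868.

0.59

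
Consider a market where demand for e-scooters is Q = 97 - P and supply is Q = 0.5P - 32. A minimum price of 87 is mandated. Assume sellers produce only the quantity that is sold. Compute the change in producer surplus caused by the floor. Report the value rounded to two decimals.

Rewriting demand in inverse form: P = 97 - Q.
Rewriting supply in inverse form: P = 64 + 2Q.
Without the control, 97 - Q = 64 + 2Q so Q* = 11 and P* = 86.
At the floor price 87, quantity demanded is (97 - 87)/1 = 10; demand is the short side, so Q = 10 trades at P = 87.
PS goes from (1/2)(11)(22) = 121 to 130 (computed as (87 - 64)(10) - (1/2)(2)(10)^2), a change of 9.

9.00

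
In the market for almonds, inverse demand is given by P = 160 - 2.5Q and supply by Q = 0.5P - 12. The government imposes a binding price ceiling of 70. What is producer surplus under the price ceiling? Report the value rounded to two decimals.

529.00

Rewriting supply in inverse form: P = 24 + 2Q.
Free-market equilibrium: 160 - 2.5Q = 24 + 2Q gives Q* = 30.2222, P* = 84.4444.
At P = 70, sellers supply (70 - 24)/2 = 23 while buyers want more, so the quantity traded is 23 at price 70.
PS is the triangle above supply below 70: (1/2)(23)(70 - 24) = 529.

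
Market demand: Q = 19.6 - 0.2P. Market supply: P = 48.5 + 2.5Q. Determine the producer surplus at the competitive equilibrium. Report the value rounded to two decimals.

Rewriting demand in inverse form: P = 98 - 5Q.
Set 98 - 5Q = 48.5 + 2.5Q, which gives 49.5 = 7.5Q, so Q* = 6.6 and P* = 98 - 5(6.6) = 65.
Producer surplus is the triangle above supply below P*: (1/2)(6.6)(65 - 48.5) = (1/2)(6.6)(16.5) = 54.45.

54.45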